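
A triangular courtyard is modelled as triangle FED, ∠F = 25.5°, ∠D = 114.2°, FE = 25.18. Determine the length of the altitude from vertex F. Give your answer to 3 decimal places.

The third angle is ∠E = 180° − ∠D − ∠F = 40.30°.
Law of sines: ED = FE·sin F/sin D ≈ 11.885.
Law of sines: DF = FE·sin E/sin D ≈ 17.855.
Area = ½·FE·ED·sin E ≈ 96.778.
The altitude from F has length 2·area/ED ≈ 16.286.

h_F ≈ 16.286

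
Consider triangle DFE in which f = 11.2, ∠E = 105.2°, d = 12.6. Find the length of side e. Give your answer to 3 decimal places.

By the law of cosines, e² = d² + f² − 2·d·f·cos E = 358.2, so e ≈ 18.926.

18.926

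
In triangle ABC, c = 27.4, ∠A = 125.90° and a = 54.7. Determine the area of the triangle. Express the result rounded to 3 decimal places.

area ≈ 376.519

Law of sines: sin C = c·sin A/a ≈ 0.40576.
Since a ≥ c, only the acute value applies: ∠C ≈ 23.94°.
Then ∠B = 180° − ∠A − ∠C ≈ 30.16°.
Law of sines gives b = a·sin B/sin A ≈ 33.928.
Area = ½·a·c·sin B ≈ 376.52.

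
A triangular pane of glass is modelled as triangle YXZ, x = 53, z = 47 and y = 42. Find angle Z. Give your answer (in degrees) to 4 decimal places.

57.9271

By the law of cosines, cos Z = (y² + x² − z²) / (2·y·x) ≈ 0.53100, so ∠Z ≈ 57.93°.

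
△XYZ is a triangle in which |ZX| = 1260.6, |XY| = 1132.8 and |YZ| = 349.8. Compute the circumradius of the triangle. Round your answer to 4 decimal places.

647.9105

By the law of cosines, cos X = (|ZX|² + |XY|² − |YZ|²) / (2·|ZX|·|XY|) ≈ 0.96288, so ∠X ≈ 15.66°.
Circumradius = |YZ|/(2 sin X) ≈ 647.91.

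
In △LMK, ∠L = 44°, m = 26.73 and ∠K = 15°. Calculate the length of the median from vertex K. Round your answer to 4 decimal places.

23.9914

The third angle is ∠M = 180° − ∠K − ∠L = 121.00°.
Law of sines: l = m·sin L/sin M ≈ 21.662.
Law of sines: k = m·sin K/sin M ≈ 8.071.
Median from K: ½√(2·l² + 2·m² − k²) ≈ 23.991.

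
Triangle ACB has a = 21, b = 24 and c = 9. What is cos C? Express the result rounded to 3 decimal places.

By the law of cosines, cos C = (b² + a² − c²) / (2·b·a) ≈ 0.92857, so ∠C ≈ 21.79°.

cos C ≈ 0.929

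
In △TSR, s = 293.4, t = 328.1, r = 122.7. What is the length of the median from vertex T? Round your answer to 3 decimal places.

153.808

Median from T: ½√(2·s² + 2·r² − t²) ≈ 153.81.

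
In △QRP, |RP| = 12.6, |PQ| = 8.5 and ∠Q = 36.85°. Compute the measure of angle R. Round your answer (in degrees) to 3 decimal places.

∠R ≈ 23.864°

Law of sines: sin R = |PQ|·sin Q/|RP| ≈ 0.40457.
Since |RP| ≥ |PQ|, only the acute value applies: ∠R ≈ 23.86°.
Then ∠P = 180° − ∠Q − ∠R ≈ 119.29°.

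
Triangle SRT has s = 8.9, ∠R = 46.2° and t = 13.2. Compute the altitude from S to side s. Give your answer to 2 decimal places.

9.53

By the law of cosines, r² = t² + s² − 2·t·s·cos R = 90.824, so r ≈ 9.5302.
Area = ½·t·s·sin R ≈ 42.396.
The altitude from S has length 2·area/s ≈ 9.5272.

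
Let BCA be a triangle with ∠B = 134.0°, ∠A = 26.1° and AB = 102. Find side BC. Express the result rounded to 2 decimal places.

131.83

The third angle is ∠C = 180° − ∠A − ∠B = 19.90°.
Law of sines: BC = AB·sin A/sin C ≈ 131.83.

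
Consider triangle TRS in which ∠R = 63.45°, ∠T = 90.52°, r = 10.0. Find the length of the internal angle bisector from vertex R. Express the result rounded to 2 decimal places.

The third angle is ∠S = 180° − ∠T − ∠R = 26.03°.
Law of sines: t = r·sin T/sin R ≈ 11.178.
Law of sines: s = r·sin S/sin R ≈ 4.9058.
The bisector from R has length 2·s·t·cos(∠R/2)/(s+t) ≈ 5.8001.

t_R ≈ 5.80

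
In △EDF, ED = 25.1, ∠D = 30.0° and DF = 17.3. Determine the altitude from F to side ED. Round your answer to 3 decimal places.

By the law of cosines, FE² = ED² + DF² − 2·ED·DF·cos D = 177.19, so FE ≈ 13.311.
Area = ½·ED·DF·sin D ≈ 108.56.
The altitude from F has length 2·area/ED ≈ 8.65.

h_F ≈ 8.650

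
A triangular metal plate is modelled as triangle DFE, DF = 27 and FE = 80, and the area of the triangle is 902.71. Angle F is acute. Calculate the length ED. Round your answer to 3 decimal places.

From area = ½·DF·FE·sin F, we get sin F = 2·area/(DF·FE) ≈ 0.83584.
Taking the acute solution, ∠F ≈ 56.70°.
Law of cosines then gives ED ≈ 68.974.

68.974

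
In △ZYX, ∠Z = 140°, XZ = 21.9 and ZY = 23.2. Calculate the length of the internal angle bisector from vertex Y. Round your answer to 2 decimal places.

By the law of cosines, YX² = XZ² + ZY² − 2·XZ·ZY·cos Z = 1796.3, so YX ≈ 42.382.
Law of cosines again: cos Y = (ZY² + YX² − XZ²)/(2·ZY·YX) ≈ 0.94323, so ∠Y ≈ 19.40°.
The bisector from Y has length 2·ZY·YX·cos(∠Y/2)/(ZY+YX) ≈ 29.557.

29.56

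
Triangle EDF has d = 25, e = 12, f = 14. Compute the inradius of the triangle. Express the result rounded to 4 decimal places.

r ≈ 1.7447

Semiperimeter s = (12 + 25 + 14)/2 = 25.5.
Heron's formula: area = √(25.5·13.5·0.5·11.5) ≈ 44.491.
Inradius = area/s = 44.491/25.5 ≈ 1.7447.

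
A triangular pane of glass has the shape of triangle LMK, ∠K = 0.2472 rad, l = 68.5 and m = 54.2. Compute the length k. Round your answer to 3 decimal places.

20.742

By the law of cosines, k² = l² + m² − 2·l·m·cos K = 430.21, so k ≈ 20.742.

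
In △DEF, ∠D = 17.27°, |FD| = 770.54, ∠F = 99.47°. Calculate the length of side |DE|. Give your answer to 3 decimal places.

The third angle is ∠E = 180° − ∠F − ∠D = 63.26°.
Law of sines: |DE| = |FD|·sin F/sin E ≈ 851.05.

851.053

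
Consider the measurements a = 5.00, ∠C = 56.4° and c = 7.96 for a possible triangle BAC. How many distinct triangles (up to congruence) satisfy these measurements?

1

a·sin C = 5.00·sin(56.4°) ≈ 4.165.
Since c ≥ a, exactly one triangle exists.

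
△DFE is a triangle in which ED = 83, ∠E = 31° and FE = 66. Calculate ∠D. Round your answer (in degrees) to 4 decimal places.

52.1373

By the law of cosines, DF² = FE² + ED² − 2·FE·ED·cos E = 1853.9, so DF ≈ 43.057.
Law of cosines again: cos D = (ED² + DF² − FE²)/(2·ED·DF) ≈ 0.61377, so ∠D ≈ 52.14°.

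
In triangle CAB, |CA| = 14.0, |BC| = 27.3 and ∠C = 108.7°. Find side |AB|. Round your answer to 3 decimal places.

34.444

By the law of cosines, |AB|² = |BC|² + |CA|² − 2·|BC|·|CA|·cos C = 1186.4, so |AB| ≈ 34.444.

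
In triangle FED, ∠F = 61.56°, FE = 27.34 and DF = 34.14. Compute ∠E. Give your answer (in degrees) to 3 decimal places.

∠E ≈ 69.739°

By the law of cosines, ED² = DF² + FE² − 2·DF·FE·cos F = 1024, so ED ≈ 32.
Law of cosines again: cos E = (FE² + ED² − DF²)/(2·FE·ED) ≈ 0.34629, so ∠E ≈ 69.74°.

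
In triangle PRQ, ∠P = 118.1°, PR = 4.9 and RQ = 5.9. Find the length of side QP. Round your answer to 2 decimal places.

Law of sines: sin Q = PR·sin P/RQ ≈ 0.73261.
Since RQ ≥ PR, only the acute value applies: ∠Q ≈ 47.11°.
Then ∠R = 180° − ∠P − ∠Q ≈ 14.79°.
Law of sines gives QP = RQ·sin R/sin P ≈ 1.7078.

1.71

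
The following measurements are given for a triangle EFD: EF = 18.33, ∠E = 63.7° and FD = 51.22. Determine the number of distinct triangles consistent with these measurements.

EF·sin E = 18.33·sin(63.7°) ≈ 16.43.
Since FD ≥ EF, exactly one triangle exists.

1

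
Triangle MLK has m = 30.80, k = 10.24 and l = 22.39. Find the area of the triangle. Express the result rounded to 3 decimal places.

76.231

Semiperimeter s = (30.8 + 22.39 + 10.24)/2 = 31.715.
Heron's formula: area = √(31.715·0.915·9.325·21.475) ≈ 76.231.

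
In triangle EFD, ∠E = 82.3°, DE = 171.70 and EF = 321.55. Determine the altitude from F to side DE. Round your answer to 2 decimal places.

By the law of cosines, FD² = DE² + EF² − 2·DE·EF·cos E = 1.1808e+05, so FD ≈ 343.63.
Area = ½·DE·EF·sin E ≈ 27356.
The altitude from F has length 2·area/DE ≈ 318.65.

h_F ≈ 318.65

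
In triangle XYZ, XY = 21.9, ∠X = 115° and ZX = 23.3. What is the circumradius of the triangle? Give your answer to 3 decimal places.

21.035

By the law of cosines, YZ² = ZX² + XY² − 2·ZX·XY·cos X = 1453.8, so YZ ≈ 38.129.
Area = ½·ZX·XY·sin X ≈ 231.23.
Circumradius = YZ/(2 sin X) ≈ 21.035.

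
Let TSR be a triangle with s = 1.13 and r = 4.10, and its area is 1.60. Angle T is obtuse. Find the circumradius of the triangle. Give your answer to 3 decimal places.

3.604

From area = ½·s·r·sin T, we get sin T = 2·area/(s·r) ≈ 0.69070.
Taking the obtuse solution, ∠T ≈ 136.31°.
Law of cosines then gives t ≈ 4.9787.
Circumradius = t/(2 sin T) ≈ 3.6041.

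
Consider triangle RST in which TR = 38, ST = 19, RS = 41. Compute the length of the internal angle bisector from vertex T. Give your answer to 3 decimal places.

18.667

By the law of cosines, cos T = (ST² + TR² − RS²) / (2·ST·TR) ≈ 0.08587, so ∠T ≈ 85.07°.
The bisector from T has length 2·ST·TR·cos(∠T/2)/(ST+TR) ≈ 18.667.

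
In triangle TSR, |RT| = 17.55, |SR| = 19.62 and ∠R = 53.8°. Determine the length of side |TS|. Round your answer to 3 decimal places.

By the law of cosines, |TS|² = |SR|² + |RT|² − 2·|SR|·|RT|·cos R = 286.22, so |TS| ≈ 16.918.

16.918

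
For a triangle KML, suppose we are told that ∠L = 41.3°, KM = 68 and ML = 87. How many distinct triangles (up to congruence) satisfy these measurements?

ML·sin L = 87·sin(41.3°) ≈ 57.42.
Since ML sin L < KM < ML (57.42 < 68 < 87), two triangles exist.

2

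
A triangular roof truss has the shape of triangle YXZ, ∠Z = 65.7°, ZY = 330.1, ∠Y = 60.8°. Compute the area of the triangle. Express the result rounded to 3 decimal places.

The third angle is ∠X = 180° − ∠Z − ∠Y = 53.50°.
Law of sines: XZ = ZY·sin Y/sin X ≈ 358.46.
Law of sines: YX = ZY·sin Z/sin X ≈ 374.26.
Area = ½·ZY·XZ·sin Z ≈ 53922.

area ≈ 53922.298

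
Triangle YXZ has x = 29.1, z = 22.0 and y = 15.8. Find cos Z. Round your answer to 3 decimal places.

0.666

By the law of cosines, cos Z = (y² + x² − z²) / (2·y·x) ≈ 0.66603, so ∠Z ≈ 48.24°.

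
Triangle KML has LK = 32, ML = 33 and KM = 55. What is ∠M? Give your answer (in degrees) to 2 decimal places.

31.65

By the law of cosines, cos M = (KM² + ML² − LK²) / (2·KM·ML) ≈ 0.85124, so ∠M ≈ 31.65°.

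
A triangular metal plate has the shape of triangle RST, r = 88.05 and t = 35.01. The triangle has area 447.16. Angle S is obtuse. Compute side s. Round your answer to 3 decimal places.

From area = ½·t·r·sin S, we get sin S = 2·area/(t·r) ≈ 0.29012.
Taking the obtuse solution, ∠S ≈ 163.14°.
Law of cosines then gives s ≈ 121.98.

121.978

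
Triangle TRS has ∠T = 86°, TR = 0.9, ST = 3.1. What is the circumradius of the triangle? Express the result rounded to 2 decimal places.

1.59

By the law of cosines, RS² = ST² + TR² − 2·ST·TR·cos T = 10.031, so RS ≈ 3.1671.
Area = ½·ST·TR·sin T ≈ 1.3916.
Circumradius = RS/(2 sin T) ≈ 1.5874.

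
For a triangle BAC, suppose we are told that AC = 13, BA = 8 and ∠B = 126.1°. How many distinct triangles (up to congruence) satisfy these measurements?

1

BA·sin B = 8·sin(126.1°) ≈ 6.464.
Since ∠B is not acute, a triangle exists only if AC > BA; here AC > BA, so there is exactly one triangle.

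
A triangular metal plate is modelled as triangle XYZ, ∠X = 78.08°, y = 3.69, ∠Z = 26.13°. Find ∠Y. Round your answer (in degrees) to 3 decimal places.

The third angle is ∠Y = 180° − ∠Z − ∠X = 75.79°.

75.790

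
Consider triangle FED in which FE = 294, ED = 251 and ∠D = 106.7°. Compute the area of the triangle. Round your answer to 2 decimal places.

Law of sines: sin F = ED·sin D/FE ≈ 0.81773.
Since FE ≥ ED, only the acute value applies: ∠F ≈ 54.86°.
Then ∠E = 180° − ∠D − ∠F ≈ 18.44°.
Law of sines gives DF = FE·sin E/sin D ≈ 97.098.
Area = ½·FE·ED·sin E ≈ 11672.

area ≈ 11671.87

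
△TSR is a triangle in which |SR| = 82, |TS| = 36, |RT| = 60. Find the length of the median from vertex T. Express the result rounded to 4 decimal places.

Median from T: ½√(2·|RT|² + 2·|TS|² − |SR|²) ≈ 27.695.

m_T ≈ 27.6948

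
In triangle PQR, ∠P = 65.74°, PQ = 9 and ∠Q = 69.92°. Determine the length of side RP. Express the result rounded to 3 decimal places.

The third angle is ∠R = 180° − ∠P − ∠Q = 44.34°.
Law of sines: RP = PQ·sin Q/sin R ≈ 12.094.

12.094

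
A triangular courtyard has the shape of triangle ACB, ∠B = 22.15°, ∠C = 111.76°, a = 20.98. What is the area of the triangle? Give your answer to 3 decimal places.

The third angle is ∠A = 180° − ∠C − ∠B = 46.09°.
Law of sines: c = a·sin C/sin A ≈ 27.046.
Law of sines: b = a·sin B/sin A ≈ 10.98.
Area = ½·a·c·sin B ≈ 106.97.

106.971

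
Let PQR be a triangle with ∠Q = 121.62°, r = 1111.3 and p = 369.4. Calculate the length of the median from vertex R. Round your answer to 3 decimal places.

By the law of cosines, q² = r² + p² − 2·r·p·cos Q = 1.8019e+06, so q ≈ 1342.3.
Median from R: ½√(2·p² + 2·q² − r²) ≈ 812.67.

m_R ≈ 812.668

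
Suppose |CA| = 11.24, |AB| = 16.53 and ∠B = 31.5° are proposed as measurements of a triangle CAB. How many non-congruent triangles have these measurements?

|AB|·sin B = 16.53·sin(31.5°) ≈ 8.637.
Since |AB| sin B < |CA| < |AB| (8.637 < 11.24 < 16.53), two triangles exist.

2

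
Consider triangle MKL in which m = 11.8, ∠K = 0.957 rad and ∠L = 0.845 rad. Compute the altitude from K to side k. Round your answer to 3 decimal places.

The third angle is ∠M = π − ∠K − ∠L = 1.340 rad.
Law of sines: k = m·sin K/sin M ≈ 9.9098.
Law of sines: l = m·sin L/sin M ≈ 9.0673.
Area = ½·m·k·sin L ≈ 43.732.
The altitude from K has length 2·area/k ≈ 8.8261.

8.826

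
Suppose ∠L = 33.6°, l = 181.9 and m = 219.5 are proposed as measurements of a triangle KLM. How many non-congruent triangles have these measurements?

m·sin L = 219.5·sin(33.6°) ≈ 121.5.
Since m sin L < l < m (121.5 < 181.9 < 219.5), two triangles exist.

2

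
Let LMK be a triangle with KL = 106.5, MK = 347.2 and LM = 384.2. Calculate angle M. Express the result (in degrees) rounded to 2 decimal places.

By the law of cosines, cos M = (LM² + MK² − KL²) / (2·LM·MK) ≈ 0.96262, so ∠M ≈ 15.72°.

∠M ≈ 15.72°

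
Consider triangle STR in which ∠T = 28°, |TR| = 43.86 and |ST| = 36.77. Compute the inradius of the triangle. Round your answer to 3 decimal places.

By the law of cosines, |RS|² = |ST|² + |TR|² − 2·|ST|·|TR|·cos T = 427.82, so |RS| ≈ 20.684.
Area = ½·|ST|·|TR|·sin T ≈ 378.57.
Semiperimeter s = (43.86+20.684+36.77)/2 = 50.657.
Inradius = area/s = 378.57/50.657 ≈ 7.4731.

7.473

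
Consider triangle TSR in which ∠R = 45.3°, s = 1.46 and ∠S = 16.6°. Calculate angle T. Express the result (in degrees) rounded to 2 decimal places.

118.10

The third angle is ∠T = 180° − ∠S − ∠R = 118.10°.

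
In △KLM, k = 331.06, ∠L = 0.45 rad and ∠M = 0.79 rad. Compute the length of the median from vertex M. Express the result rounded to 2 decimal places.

The third angle is ∠K = π − ∠L − ∠M = 1.902 rad.
Law of sines: l = k·sin L/sin K ≈ 152.25.
Law of sines: m = k·sin M/sin K ≈ 248.65.
Median from M: ½√(2·k² + 2·l² − m²) ≈ 225.69.

225.69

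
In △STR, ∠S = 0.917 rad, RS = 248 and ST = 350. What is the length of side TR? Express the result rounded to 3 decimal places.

By the law of cosines, TR² = RS² + ST² − 2·RS·ST·cos S = 78420, so TR ≈ 280.04.

280.035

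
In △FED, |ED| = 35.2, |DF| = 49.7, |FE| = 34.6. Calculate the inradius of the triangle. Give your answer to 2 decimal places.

Semiperimeter s = (35.2 + 49.7 + 34.6)/2 = 59.75.
Heron's formula: area = √(59.75·24.55·10.05·25.15) ≈ 608.9.
Inradius = area/s = 608.9/59.75 ≈ 10.191.

r ≈ 10.19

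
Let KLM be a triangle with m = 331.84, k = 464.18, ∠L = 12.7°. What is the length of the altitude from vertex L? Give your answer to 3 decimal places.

213.955

By the law of cosines, l² = m² + k² − 2·m·k·cos L = 25051, so l ≈ 158.27.
Area = ½·m·k·sin L ≈ 16932.
The altitude from L has length 2·area/l ≈ 213.96.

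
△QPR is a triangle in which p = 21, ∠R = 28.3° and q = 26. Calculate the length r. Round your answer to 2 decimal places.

By the law of cosines, r² = q² + p² − 2·q·p·cos R = 155.52, so r ≈ 12.471.

12.47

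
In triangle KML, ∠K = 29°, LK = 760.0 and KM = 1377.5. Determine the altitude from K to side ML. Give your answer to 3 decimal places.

By the law of cosines, ML² = LK² + KM² − 2·LK·KM·cos K = 6.4383e+05, so ML ≈ 802.39.
Area = ½·LK·KM·sin K ≈ 2.5377e+05.
The altitude from K has length 2·area/ML ≈ 632.55.

h_K ≈ 632.545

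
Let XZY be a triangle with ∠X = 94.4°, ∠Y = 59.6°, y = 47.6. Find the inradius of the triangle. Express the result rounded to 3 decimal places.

The third angle is ∠Z = 180° − ∠Y − ∠X = 26.00°.
Law of sines: x = y·sin X/sin Y ≈ 55.025.
Law of sines: z = y·sin Z/sin Y ≈ 24.193.
Area = ½·y·x·sin Z ≈ 574.09.
Semiperimeter s = (55.025+24.193+47.6)/2 = 63.409.
Inradius = area/s = 574.09/63.409 ≈ 9.0538.

r ≈ 9.054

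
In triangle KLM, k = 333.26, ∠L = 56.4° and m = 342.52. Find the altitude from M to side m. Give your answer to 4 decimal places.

h_M ≈ 277.5793

By the law of cosines, l² = m² + k² − 2·m·k·cos L = 1.0204e+05, so l ≈ 319.44.
Area = ½·m·k·sin L ≈ 47538.
The altitude from M has length 2·area/m ≈ 277.58.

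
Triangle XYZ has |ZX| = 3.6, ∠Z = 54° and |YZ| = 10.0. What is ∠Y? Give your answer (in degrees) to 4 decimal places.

By the law of cosines, |XY|² = |YZ|² + |ZX|² − 2·|YZ|·|ZX|·cos Z = 70.639, so |XY| ≈ 8.4047.
Law of cosines again: cos Y = (|XY|² + |YZ|² − |ZX|²)/(2·|XY|·|YZ|) ≈ 0.93804, so ∠Y ≈ 20.28°.

∠Y ≈ 20.2750°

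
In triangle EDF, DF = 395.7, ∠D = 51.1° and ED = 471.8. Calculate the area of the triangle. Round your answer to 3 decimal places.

Area = ½·ED·DF·sin D ≈ 72646.

72645.597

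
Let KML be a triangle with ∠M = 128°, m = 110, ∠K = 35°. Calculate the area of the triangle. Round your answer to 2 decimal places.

The third angle is ∠L = 180° − ∠K − ∠M = 17.00°.
Law of sines: k = m·sin K/sin M ≈ 80.067.
Law of sines: l = m·sin L/sin M ≈ 40.813.
Area = ½·m·k·sin L ≈ 1287.5.

area ≈ 1287.51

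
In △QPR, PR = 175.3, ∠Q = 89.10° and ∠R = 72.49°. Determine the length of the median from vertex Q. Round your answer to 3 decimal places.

The third angle is ∠P = 180° − ∠R − ∠Q = 18.41°.
Law of sines: RQ = PR·sin P/sin Q ≈ 55.369.
Law of sines: QP = PR·sin R/sin Q ≈ 167.2.
Median from Q: ½√(2·RQ² + 2·QP² − PR²) ≈ 88.476.

88.476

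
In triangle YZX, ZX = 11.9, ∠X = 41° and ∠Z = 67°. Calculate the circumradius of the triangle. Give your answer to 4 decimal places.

The third angle is ∠Y = 180° − ∠Z − ∠X = 72.00°.
Law of sines: XY = ZX·sin Z/sin Y ≈ 11.518.
Law of sines: YZ = ZX·sin X/sin Y ≈ 8.2089.
Circumradius = ZX/(2 sin Y) ≈ 6.2562.

R ≈ 6.2562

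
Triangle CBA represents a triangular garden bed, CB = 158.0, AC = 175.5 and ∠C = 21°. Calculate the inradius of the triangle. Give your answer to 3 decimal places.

By the law of cosines, BA² = AC² + CB² − 2·AC·CB·cos C = 3989.7, so BA ≈ 63.164.
Area = ½·AC·CB·sin C ≈ 4968.6.
Semiperimeter s = (63.164+175.5+158)/2 = 198.33.
Inradius = area/s = 4968.6/198.33 ≈ 25.052.

25.052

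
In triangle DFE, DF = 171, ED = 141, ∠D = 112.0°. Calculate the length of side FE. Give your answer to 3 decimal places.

By the law of cosines, FE² = ED² + DF² − 2·ED·DF·cos D = 67186, so FE ≈ 259.2.

259.203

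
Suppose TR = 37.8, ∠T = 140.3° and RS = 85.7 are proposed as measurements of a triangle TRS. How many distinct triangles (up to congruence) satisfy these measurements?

1

TR·sin T = 37.8·sin(140.3°) ≈ 24.15.
Since ∠T is not acute, a triangle exists only if RS > TR; here RS > TR, so there is exactly one triangle.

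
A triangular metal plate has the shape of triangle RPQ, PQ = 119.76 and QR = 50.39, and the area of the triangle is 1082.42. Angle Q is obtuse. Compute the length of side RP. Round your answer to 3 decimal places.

From area = ½·PQ·QR·sin Q, we get sin Q = 2·area/(PQ·QR) ≈ 0.35873.
Taking the obtuse solution, ∠Q ≈ 158.98°.
Law of cosines then gives RP ≈ 167.77.

167.773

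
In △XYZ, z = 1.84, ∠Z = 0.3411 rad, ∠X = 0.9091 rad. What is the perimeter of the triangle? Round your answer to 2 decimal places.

The third angle is ∠Y = π − ∠Z − ∠X = 1.8914 rad.
Law of sines: x = z·sin X/sin Z ≈ 4.3395.
Law of sines: y = z·sin Y/sin Z ≈ 5.2201.
Semiperimeter s = (4.3395+5.2201+1.84)/2 = 5.6998.
Perimeter = 4.3395 + 5.2201 + 1.84 = 11.4.

11.40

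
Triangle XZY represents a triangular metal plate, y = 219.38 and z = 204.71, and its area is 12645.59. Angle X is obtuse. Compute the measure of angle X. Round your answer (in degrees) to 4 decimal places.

∠X ≈ 145.7253°

From area = ½·z·y·sin X, we get sin X = 2·area/(z·y) ≈ 0.56316.
Taking the obtuse solution, ∠X ≈ 145.73°.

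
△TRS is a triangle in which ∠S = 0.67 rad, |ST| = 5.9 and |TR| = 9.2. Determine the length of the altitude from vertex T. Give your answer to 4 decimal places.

Law of sines: sin R = |ST|·sin S/|TR| ≈ 0.39824.
Since |TR| ≥ |ST|, only the acute value applies: ∠R ≈ 0.410 rad.
Then ∠T = π − ∠S − ∠R ≈ 2.062 rad.
Law of sines gives |RS| = |TR|·sin T/sin S ≈ 13.064.
Area = ½·|TR|·|ST|·sin T ≈ 23.931.
The altitude from T has length 2·area/|RS| ≈ 3.6638.

h_T ≈ 3.6638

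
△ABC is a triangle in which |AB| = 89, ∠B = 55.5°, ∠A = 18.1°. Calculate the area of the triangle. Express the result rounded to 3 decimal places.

1057.040

The third angle is ∠C = 180° − ∠A − ∠B = 106.40°.
Law of sines: |BC| = |AB|·sin A/sin C ≈ 28.823.
Law of sines: |CA| = |AB|·sin B/sin C ≈ 76.458.
Area = ½·|AB|·|BC|·sin B ≈ 1057.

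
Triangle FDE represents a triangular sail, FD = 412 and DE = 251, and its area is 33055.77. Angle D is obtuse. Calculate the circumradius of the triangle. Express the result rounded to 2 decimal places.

489.54

From area = ½·FD·DE·sin D, we get sin D = 2·area/(FD·DE) ≈ 0.63930.
Taking the obtuse solution, ∠D ≈ 2.448 rad.
Law of cosines then gives EF ≈ 625.93.
Circumradius = EF/(2 sin D) ≈ 489.54.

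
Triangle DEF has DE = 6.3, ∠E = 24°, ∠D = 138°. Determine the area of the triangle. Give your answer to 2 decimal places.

17.48

The third angle is ∠F = 180° − ∠D − ∠E = 18.00°.
Law of sines: EF = DE·sin D/sin F ≈ 13.642.
Law of sines: FD = DE·sin E/sin F ≈ 8.2922.
Area = ½·DE·EF·sin E ≈ 17.478.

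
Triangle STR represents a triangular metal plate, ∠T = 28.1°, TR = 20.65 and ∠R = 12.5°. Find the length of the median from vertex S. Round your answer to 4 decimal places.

5.3543

The third angle is ∠S = 180° − ∠T − ∠R = 139.40°.
Law of sines: RS = TR·sin T/sin S ≈ 14.946.
Law of sines: ST = TR·sin R/sin S ≈ 6.8679.
Median from S: ½√(2·RS² + 2·ST² − TR²) ≈ 5.3543.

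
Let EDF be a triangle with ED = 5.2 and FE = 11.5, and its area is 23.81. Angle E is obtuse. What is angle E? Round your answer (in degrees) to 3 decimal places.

127.220

From area = ½·FE·ED·sin E, we get sin E = 2·area/(FE·ED) ≈ 0.79632.
Taking the obtuse solution, ∠E ≈ 127.22°.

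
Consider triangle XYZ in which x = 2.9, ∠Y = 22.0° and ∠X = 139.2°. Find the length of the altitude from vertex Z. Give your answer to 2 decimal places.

h_Z ≈ 1.09

The third angle is ∠Z = 180° − ∠X − ∠Y = 18.80°.
Law of sines: y = x·sin Y/sin X ≈ 1.6626.
Law of sines: z = x·sin Z/sin X ≈ 1.4303.
Area = ½·x·y·sin Z ≈ 0.7769.
The altitude from Z has length 2·area/z ≈ 1.0864.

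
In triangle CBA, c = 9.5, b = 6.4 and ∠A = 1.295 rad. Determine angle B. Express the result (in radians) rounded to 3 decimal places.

By the law of cosines, a² = c² + b² − 2·c·b·cos A = 98.097, so a ≈ 9.9044.
Law of cosines again: cos B = (a² + c² − b²)/(2·a·c) ≈ 0.78321, so ∠B ≈ 0.671 rad.

0.671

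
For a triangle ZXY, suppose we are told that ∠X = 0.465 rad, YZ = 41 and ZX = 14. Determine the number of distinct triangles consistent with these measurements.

ZX·sin X = 14·sin(0.465 rad) ≈ 6.278.
Since YZ ≥ ZX, exactly one triangle exists.

1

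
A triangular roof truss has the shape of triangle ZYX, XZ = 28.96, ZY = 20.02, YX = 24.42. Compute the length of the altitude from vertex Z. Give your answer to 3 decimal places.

19.755

Semiperimeter s = (24.42 + 28.96 + 20.02)/2 = 36.7.
Heron's formula: area = √(36.7·12.28·7.74·16.68) ≈ 241.21.
The altitude from Z has length 2·area/YX ≈ 19.755.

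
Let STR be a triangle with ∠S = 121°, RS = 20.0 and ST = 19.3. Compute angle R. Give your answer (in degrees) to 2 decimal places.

28.92

By the law of cosines, TR² = RS² + ST² − 2·RS·ST·cos S = 1170.1, so TR ≈ 34.207.
Law of cosines again: cos R = (TR² + RS² − ST²)/(2·TR·RS) ≈ 0.87527, so ∠R ≈ 28.92°.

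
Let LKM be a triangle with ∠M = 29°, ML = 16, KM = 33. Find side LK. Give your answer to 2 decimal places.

By the law of cosines, LK² = KM² + ML² − 2·KM·ML·cos M = 421.4, so LK ≈ 20.528.

20.53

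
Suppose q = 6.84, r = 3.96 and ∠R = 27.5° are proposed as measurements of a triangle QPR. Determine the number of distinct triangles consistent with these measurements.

q·sin R = 6.84·sin(27.5°) ≈ 3.158.
Since q sin R < r < q (3.158 < 3.96 < 6.84), two triangles exist.

2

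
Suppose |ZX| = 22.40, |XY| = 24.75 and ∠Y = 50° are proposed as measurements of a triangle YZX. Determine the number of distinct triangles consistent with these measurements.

|XY|·sin Y = 24.75·sin(50°) ≈ 18.96.
Since |XY| sin Y < |ZX| < |XY| (18.96 < 22.40 < 24.75), two triangles exist.

2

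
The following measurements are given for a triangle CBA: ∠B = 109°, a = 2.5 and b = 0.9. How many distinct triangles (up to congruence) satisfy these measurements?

a·sin B = 2.5·sin(109°) ≈ 2.364.
Since ∠B is not acute, a triangle exists only if b > a; here b ≤ a, so there is no triangle.

0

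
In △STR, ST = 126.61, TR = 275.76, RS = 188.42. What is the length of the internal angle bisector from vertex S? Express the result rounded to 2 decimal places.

By the law of cosines, cos S = (RS² + ST² − TR²) / (2·RS·ST) ≈ -0.51374, so ∠S ≈ 120.91°.
The bisector from S has length 2·RS·ST·cos(∠S/2)/(RS+ST) ≈ 74.678.

t_S ≈ 74.68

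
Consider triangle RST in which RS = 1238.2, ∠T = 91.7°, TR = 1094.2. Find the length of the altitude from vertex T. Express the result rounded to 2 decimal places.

484.04

Law of sines: sin S = TR·sin T/RS ≈ 0.88331.
Since RS ≥ TR, only the acute value applies: ∠S ≈ 62.04°.
Then ∠R = 180° − ∠T − ∠S ≈ 26.26°.
Law of sines gives ST = RS·sin R/sin T ≈ 547.99.
Area = ½·RS·TR·sin R ≈ 2.9967e+05.
The altitude from T has length 2·area/RS ≈ 484.04.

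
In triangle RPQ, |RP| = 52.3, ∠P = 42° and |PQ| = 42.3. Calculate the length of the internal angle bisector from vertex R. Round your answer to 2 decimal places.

By the law of cosines, |QR|² = |RP|² + |PQ|² − 2·|RP|·|PQ|·cos P = 1236.5, so |QR| ≈ 35.164.
Law of cosines again: cos R = (|QR|² + |RP|² − |PQ|²)/(2·|QR|·|RP|) ≈ 0.59337, so ∠R ≈ 53.60°.
The bisector from R has length 2·|QR|·|RP|·cos(∠R/2)/(|QR|+|RP|) ≈ 37.535.

t_R ≈ 37.54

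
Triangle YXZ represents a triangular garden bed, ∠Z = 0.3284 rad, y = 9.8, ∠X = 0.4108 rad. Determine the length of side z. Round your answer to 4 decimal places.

The third angle is ∠Y = π − ∠X − ∠Z = 2.4024 rad.
Law of sines: z = y·sin Z/sin Y ≈ 4.6917.

4.6917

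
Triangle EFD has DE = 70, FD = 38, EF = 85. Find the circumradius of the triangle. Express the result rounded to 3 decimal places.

R ≈ 43.095

By the law of cosines, cos E = (DE² + EF² − FD²) / (2·DE·EF) ≈ 0.89756, so ∠E ≈ 26.16°.
Circumradius = FD/(2 sin E) ≈ 43.095.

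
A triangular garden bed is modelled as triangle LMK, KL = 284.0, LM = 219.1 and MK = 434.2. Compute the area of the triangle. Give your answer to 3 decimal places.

area ≈ 27275.478

Semiperimeter s = (434.2 + 284 + 219.1)/2 = 468.65.
Heron's formula: area = √(468.65·34.45·184.65·249.55) ≈ 27275.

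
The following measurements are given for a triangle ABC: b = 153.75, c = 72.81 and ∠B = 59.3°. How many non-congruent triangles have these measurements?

1

c·sin B = 72.81·sin(59.3°) ≈ 62.61.
Since b ≥ c, exactly one triangle exists.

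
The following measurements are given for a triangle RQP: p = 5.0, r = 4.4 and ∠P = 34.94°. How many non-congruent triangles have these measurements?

1

r·sin P = 4.4·sin(34.94°) ≈ 2.52.
Since p ≥ r, exactly one triangle exists.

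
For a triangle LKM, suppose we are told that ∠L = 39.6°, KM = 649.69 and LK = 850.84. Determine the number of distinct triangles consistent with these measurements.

LK·sin L = 850.84·sin(39.6°) ≈ 542.3.
Since LK sin L < KM < LK (542.3 < 649.69 < 850.84), two triangles exist.

2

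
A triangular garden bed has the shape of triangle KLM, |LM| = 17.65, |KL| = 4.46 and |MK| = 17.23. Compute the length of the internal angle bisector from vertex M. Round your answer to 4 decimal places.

17.2956

By the law of cosines, cos M = (|LM|² + |MK|² − |KL|²) / (2·|LM|·|MK|) ≈ 0.96759, so ∠M ≈ 14.63°.
The bisector from M has length 2·|LM|·|MK|·cos(∠M/2)/(|LM|+|MK|) ≈ 17.296.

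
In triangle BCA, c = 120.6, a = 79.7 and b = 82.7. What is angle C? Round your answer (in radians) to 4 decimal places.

By the law of cosines, cos C = (a² + b² − c²) / (2·a·b) ≈ -0.10264, so ∠C ≈ 1.674 rad.

∠C ≈ 1.6736 rad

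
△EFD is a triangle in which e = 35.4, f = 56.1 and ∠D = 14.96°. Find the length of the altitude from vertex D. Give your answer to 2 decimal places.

By the law of cosines, d² = e² + f² − 2·e·f·cos D = 563.11, so d ≈ 23.73.
Area = ½·e·f·sin D ≈ 256.33.
The altitude from D has length 2·area/d ≈ 21.604.

h_D ≈ 21.60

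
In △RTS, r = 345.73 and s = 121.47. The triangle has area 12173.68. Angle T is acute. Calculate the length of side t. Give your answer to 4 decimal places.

From area = ½·s·r·sin T, we get sin T = 2·area/(s·r) ≈ 0.57976.
Taking the acute solution, ∠T ≈ 35.43°.
Law of cosines then gives t ≈ 256.61.

256.6100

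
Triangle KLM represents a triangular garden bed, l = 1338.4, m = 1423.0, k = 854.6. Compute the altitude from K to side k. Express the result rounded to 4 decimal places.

h_K ≈ 1306.4666

Semiperimeter s = (854.6 + 1338.4 + 1423)/2 = 1808.
Heron's formula: area = √(1808·953.4·469.6·385) ≈ 5.5825e+05.
The altitude from K has length 2·area/k ≈ 1306.5.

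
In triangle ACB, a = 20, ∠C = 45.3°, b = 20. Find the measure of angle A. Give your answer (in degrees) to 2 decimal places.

∠A ≈ 67.35°

By the law of cosines, c² = b² + a² − 2·b·a·cos C = 237.28, so c ≈ 15.404.
Law of cosines again: cos A = (c² + b² − a²)/(2·c·b) ≈ 0.38510, so ∠A ≈ 67.35°.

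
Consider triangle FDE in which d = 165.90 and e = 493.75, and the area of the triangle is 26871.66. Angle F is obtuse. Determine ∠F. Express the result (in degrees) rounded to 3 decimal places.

From area = ½·d·e·sin F, we get sin F = 2·area/(d·e) ≈ 0.65610.
Taking the obtuse solution, ∠F ≈ 139.00°.

∠F ≈ 138.997°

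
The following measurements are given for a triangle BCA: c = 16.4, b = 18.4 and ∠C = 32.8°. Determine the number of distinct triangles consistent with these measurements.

2

b·sin C = 18.4·sin(32.8°) ≈ 9.967.
Since b sin C < c < b (9.967 < 16.4 < 18.4), two triangles exist.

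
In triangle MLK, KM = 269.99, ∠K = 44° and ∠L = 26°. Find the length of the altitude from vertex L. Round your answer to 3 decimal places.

The third angle is ∠M = 180° − ∠L − ∠K = 110.00°.
Law of sines: LK = KM·sin M/sin L ≈ 578.75.
Law of sines: ML = KM·sin K/sin L ≈ 427.84.
Area = ½·KM·LK·sin K ≈ 54273.
The altitude from L has length 2·area/KM ≈ 402.03.

402.034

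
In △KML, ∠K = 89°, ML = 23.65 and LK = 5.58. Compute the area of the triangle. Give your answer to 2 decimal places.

Law of sines: sin M = LK·sin K/ML ≈ 0.23590.
Since ML ≥ LK, only the acute value applies: ∠M ≈ 13.64°.
Then ∠L = 180° − ∠K − ∠M ≈ 77.36°.
Law of sines gives KM = ML·sin L/sin K ≈ 23.08.
Area = ½·ML·LK·sin L ≈ 64.383.

64.38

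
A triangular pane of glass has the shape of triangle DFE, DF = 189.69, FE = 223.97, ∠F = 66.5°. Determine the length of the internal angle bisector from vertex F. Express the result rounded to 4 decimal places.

By the law of cosines, ED² = DF² + FE² − 2·DF·FE·cos F = 52263, so ED ≈ 228.61.
The bisector from F has length 2·DF·FE·cos(∠F/2)/(DF+FE) ≈ 171.78.

171.7812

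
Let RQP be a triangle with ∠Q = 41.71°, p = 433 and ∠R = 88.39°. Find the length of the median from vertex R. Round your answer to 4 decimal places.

The third angle is ∠P = 180° − ∠R − ∠Q = 49.90°.
Law of sines: r = p·sin R/sin P ≈ 565.85.
Law of sines: q = p·sin Q/sin P ≈ 376.64.
Median from R: ½√(2·q² + 2·p² − r²) ≈ 290.91.

m_R ≈ 290.9089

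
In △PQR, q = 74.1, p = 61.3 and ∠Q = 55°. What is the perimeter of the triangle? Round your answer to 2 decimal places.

perimeter ≈ 225.05

Law of sines: sin P = p·sin Q/q ≈ 0.67765.
Since q ≥ p, only the acute value applies: ∠P ≈ 42.66°.
Then ∠R = 180° − ∠Q − ∠P ≈ 82.34°.
Law of sines gives r = q·sin R/sin Q ≈ 89.652.
Semiperimeter s = (61.3+74.1+89.652)/2 = 112.53.
Perimeter = 61.3 + 74.1 + 89.652 = 225.05.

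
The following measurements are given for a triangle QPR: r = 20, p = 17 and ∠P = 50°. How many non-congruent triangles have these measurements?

2

r·sin P = 20·sin(50°) ≈ 15.32.
Since r sin P < p < r (15.32 < 17 < 20), two triangles exist.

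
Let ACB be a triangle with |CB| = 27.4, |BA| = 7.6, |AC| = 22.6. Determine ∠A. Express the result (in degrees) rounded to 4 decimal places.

By the law of cosines, cos A = (|BA|² + |AC|² − |CB|²) / (2·|BA|·|AC|) ≈ -0.53051, so ∠A ≈ 122.04°.

122.0398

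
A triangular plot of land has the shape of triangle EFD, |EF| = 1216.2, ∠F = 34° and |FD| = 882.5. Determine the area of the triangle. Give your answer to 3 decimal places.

Area = ½·|EF|·|FD|·sin F ≈ 3.0009e+05.

300089.893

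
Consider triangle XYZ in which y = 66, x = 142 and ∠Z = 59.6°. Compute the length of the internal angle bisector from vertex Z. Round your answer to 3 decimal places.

t_Z ≈ 78.199

By the law of cosines, z² = x² + y² − 2·x·y·cos Z = 15035, so z ≈ 122.62.
The bisector from Z has length 2·x·y·cos(∠Z/2)/(x+y) ≈ 78.199.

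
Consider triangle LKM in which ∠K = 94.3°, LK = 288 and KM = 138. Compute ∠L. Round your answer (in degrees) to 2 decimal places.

By the law of cosines, ML² = LK² + KM² − 2·LK·KM·cos K = 1.0795e+05, so ML ≈ 328.55.
Law of cosines again: cos L = (ML² + LK² − KM²)/(2·ML·LK) ≈ 0.90806, so ∠L ≈ 24.76°.

24.76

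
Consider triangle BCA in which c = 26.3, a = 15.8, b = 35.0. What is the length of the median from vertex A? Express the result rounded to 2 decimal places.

m_A ≈ 29.93

Median from A: ½√(2·b² + 2·c² − a²) ≈ 29.932.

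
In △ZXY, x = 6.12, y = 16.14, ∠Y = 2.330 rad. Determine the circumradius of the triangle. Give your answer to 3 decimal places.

Law of sines: sin X = x·sin Y/y ≈ 0.27505.
Since y ≥ x, only the acute value applies: ∠X ≈ 0.279 rad.
Then ∠Z = π − ∠Y − ∠X ≈ 0.533 rad.
Law of sines gives z = y·sin Z/sin Y ≈ 11.305.
Circumradius = y/(2 sin Y) ≈ 11.125.

R ≈ 11.125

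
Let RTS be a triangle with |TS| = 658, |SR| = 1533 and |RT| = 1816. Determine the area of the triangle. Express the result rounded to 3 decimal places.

487659.820

Semiperimeter s = (658 + 1533 + 1816)/2 = 2003.5.
Heron's formula: area = √(2003.5·1345.5·470.5·187.5) ≈ 4.8766e+05.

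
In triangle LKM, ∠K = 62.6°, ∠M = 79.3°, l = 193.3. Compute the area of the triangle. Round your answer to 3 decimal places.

The third angle is ∠L = 180° − ∠K − ∠M = 38.10°.
Law of sines: k = l·sin K/sin L ≈ 278.13.
Law of sines: m = l·sin M/sin L ≈ 307.82.
Area = ½·l·k·sin M ≈ 26414.

area ≈ 26413.648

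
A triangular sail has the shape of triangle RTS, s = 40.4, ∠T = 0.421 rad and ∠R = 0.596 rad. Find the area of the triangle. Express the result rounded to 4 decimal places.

220.1105

The third angle is ∠S = π − ∠R − ∠T = 2.125 rad.
Law of sines: r = s·sin R/sin S ≈ 26.663.
Law of sines: t = s·sin T/sin S ≈ 19.412.
Area = ½·s·r·sin T ≈ 220.11.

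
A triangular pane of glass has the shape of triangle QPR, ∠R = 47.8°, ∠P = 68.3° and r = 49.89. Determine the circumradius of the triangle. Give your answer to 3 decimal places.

The third angle is ∠Q = 180° − ∠P − ∠R = 63.90°.
Law of sines: q = r·sin Q/sin R ≈ 60.478.
Law of sines: p = r·sin P/sin R ≈ 62.573.
Circumradius = r/(2 sin R) ≈ 33.673.

33.673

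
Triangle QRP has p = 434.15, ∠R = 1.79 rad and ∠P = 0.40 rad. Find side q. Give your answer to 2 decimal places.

907.88

The third angle is ∠Q = π − ∠R − ∠P = 0.952 rad.
Law of sines: q = p·sin Q/sin P ≈ 907.88.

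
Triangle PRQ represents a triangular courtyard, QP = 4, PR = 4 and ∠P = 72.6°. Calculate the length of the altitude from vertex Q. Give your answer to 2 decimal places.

h_Q ≈ 3.82

By the law of cosines, RQ² = QP² + PR² − 2·QP·PR·cos P = 22.431, so RQ ≈ 4.7361.
Area = ½·QP·PR·sin P ≈ 7.6339.
The altitude from Q has length 2·area/PR ≈ 3.817.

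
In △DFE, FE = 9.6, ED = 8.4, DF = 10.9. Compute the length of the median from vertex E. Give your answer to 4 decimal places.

Median from E: ½√(2·FE² + 2·ED² − DF²) ≈ 7.1873.

m_E ≈ 7.1873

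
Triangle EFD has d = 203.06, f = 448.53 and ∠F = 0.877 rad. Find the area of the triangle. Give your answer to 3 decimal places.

Law of sines: sin D = d·sin F/f ≈ 0.34806.
Since f ≥ d, only the acute value applies: ∠D ≈ 0.356 rad.
Then ∠E = π − ∠F − ∠D ≈ 1.909 rad.
Law of sines gives e = f·sin E/sin F ≈ 550.33.
Area = ½·f·d·sin E ≈ 42958.

area ≈ 42958.239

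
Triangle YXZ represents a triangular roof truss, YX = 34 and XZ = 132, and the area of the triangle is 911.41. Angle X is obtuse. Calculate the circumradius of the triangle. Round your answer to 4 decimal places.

From area = ½·YX·XZ·sin X, we get sin X = 2·area/(YX·XZ) ≈ 0.40615.
Taking the obtuse solution, ∠X ≈ 156.04°.
Law of cosines then gives ZY ≈ 163.65.
Circumradius = ZY/(2 sin X) ≈ 201.47.

R ≈ 201.4666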